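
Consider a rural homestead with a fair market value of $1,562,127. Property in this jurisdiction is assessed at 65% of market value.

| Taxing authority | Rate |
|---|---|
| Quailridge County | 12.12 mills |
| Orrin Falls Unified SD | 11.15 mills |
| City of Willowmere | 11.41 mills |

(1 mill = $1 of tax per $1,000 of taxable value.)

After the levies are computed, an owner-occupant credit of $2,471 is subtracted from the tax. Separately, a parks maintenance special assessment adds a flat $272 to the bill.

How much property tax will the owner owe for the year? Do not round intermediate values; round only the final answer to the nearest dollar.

Assessed value = $1,562,127 × 0.65 = $1,015,382.55
Quailridge County: $1,015,382.55 × 0.01212 = $12,306.436506
Orrin Falls Unified SD: $1,015,382.55 × 0.01115 = $11,321.5154325
City of Willowmere: $1,015,382.55 × 0.01141 = $11,585.5148955
Levies subtotal = $35,213.466834
After credit = $35,213.466834 − $2,471 = $32,742.466834
Total = $32,742.466834 + $272 = $33,014.466834

$33,014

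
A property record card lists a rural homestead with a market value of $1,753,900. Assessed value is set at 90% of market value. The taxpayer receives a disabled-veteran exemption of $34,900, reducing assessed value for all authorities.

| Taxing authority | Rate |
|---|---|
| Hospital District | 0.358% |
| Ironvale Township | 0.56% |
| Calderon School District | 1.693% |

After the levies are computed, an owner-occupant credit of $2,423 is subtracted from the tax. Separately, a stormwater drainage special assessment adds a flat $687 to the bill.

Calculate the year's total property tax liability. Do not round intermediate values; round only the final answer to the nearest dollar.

$38,568

Assessed value = $1,753,900 × 0.9 = $1,578,510
Taxable value = $1,578,510 − $34,900 = $1,543,610
Hospital District: $1,543,610 × 0.00358 = $5,526.1238
Ironvale Township: $1,543,610 × 0.0056 = $8,644.216
Calderon School District: $1,543,610 × 0.01693 = $26,133.3173
Levies subtotal = $40,303.6571
After credit = $40,303.6571 − $2,423 = $37,880.6571
Total = $37,880.6571 + $687 = $38,567.6571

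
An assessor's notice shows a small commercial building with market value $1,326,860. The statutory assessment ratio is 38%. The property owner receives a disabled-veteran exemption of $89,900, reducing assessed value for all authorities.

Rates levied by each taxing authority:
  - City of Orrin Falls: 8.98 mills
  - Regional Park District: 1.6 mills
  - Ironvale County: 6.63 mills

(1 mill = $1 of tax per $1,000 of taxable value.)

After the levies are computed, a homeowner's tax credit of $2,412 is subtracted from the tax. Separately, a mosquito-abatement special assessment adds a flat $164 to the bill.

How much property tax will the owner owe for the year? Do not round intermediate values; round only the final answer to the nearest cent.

Assessed value = $1,326,860 × 0.38 = $504,206.8
Taxable value = $504,206.8 − $89,900 = $414,306.8
City of Orrin Falls: $414,306.8 × 0.00898 = $3,720.475064
Regional Park District: $414,306.8 × 0.0016 = $662.89088
Ironvale County: $414,306.8 × 0.00663 = $2,746.854084
Levies subtotal = $7,130.220028
After credit = $7,130.220028 − $2,412 = $4,718.220028
Total = $4,718.220028 + $164 = $4,882.220028

$4,882.22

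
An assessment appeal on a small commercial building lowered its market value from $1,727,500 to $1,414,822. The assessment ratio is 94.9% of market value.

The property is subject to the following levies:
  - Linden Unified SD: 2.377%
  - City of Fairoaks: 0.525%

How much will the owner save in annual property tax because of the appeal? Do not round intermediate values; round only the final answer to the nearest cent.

Old assessed value = $1,727,500 × 0.949 = $1,639,397.5
New assessed value = $1,414,822 × 0.949 = $1,342,666.078
Combined rate = 0.02377 + 0.00525 = 0.02902
Old tax = $1,639,397.5 × 0.02902 = $47,575.31545
New tax = $1,342,666.078 × 0.02902 = $38,964.16958356
Reduction = $47,575.31545 − $38,964.16958356 = $8,611.14586644

$8,611.15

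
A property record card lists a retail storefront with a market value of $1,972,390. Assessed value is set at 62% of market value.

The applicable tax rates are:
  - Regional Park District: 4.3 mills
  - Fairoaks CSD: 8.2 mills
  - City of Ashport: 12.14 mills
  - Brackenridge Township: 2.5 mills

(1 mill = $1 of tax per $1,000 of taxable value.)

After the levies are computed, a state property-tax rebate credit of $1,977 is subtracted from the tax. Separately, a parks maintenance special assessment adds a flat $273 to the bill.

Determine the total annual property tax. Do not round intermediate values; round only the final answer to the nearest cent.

$31,485.01

Assessed value = $1,972,390 × 0.62 = $1,222,881.8
Regional Park District: $1,222,881.8 × 0.0043 = $5,258.39174
Fairoaks CSD: $1,222,881.8 × 0.0082 = $10,027.63076
City of Ashport: $1,222,881.8 × 0.01214 = $14,845.785052
Brackenridge Township: $1,222,881.8 × 0.0025 = $3,057.2045
Levies subtotal = $33,189.012052
After credit = $33,189.012052 − $1,977 = $31,212.012052
Total = $31,212.012052 + $273 = $31,485.012052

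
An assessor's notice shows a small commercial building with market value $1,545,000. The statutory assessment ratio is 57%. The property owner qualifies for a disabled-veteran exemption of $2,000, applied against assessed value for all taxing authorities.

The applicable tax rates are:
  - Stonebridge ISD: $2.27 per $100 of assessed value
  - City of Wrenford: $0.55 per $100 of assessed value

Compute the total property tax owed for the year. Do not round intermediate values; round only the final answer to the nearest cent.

Assessed value = $1,545,000 × 0.57 = $880,650
Taxable value = $880,650 − $2,000 = $878,650
Stonebridge ISD: $878,650 × 0.0227 = $19,945.355
City of Wrenford: $878,650 × 0.0055 = $4,832.575
Total = $19,945.355 + $4,832.575 = $24,777.93

$24,777.93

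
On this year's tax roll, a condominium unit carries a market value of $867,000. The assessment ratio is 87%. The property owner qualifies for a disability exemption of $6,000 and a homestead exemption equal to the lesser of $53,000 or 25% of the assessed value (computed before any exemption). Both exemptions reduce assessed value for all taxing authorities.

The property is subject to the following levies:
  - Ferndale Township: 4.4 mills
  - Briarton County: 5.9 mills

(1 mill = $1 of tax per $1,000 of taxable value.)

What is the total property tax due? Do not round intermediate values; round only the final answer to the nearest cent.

$7,161.49

Assessed value = $867,000 × 0.87 = $754,290
Homestead exemption = min($53,000, 25% × $754,290) = min($53,000, $188,572.5) = $53,000 (dollar cap binds)
Taxable value = $754,290 − $6,000 − $53,000 = $695,290
Ferndale Township: $695,290 × 0.0044 = $3,059.276
Briarton County: $695,290 × 0.0059 = $4,102.211
Total = $7,161.487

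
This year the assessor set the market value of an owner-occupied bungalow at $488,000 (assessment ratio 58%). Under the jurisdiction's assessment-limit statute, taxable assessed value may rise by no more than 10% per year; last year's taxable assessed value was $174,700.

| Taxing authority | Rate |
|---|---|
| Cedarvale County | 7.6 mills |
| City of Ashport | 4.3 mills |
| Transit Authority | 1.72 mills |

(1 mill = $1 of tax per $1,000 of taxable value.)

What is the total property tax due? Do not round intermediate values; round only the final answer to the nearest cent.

Uncapped assessed value = $488,000 × 0.58 = $283,040
Cap limit = $174,700 × 1.1 = $192,170
Taxable assessed value = min($283,040, $192,170) = $192,170 (cap binds)
Cedarvale County: $192,170 × 0.0076 = $1,460.492
City of Ashport: $192,170 × 0.0043 = $826.331
Transit Authority: $192,170 × 0.00172 = $330.5324
Total = $2,617.3554

$2,617.36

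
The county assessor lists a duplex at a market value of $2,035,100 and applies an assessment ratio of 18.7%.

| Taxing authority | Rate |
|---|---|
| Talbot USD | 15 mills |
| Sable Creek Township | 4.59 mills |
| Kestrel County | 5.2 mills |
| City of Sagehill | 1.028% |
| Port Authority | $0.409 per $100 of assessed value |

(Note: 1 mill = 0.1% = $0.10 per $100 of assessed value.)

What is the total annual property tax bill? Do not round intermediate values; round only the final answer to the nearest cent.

$14,902.87

Assessed value = $2,035,100 × 0.187 = $380,563.7
Talbot USD: $380,563.7 × 0.015 = $5,708.4555
Sable Creek Township: $380,563.7 × 0.00459 = $1,746.787383
Kestrel County: $380,563.7 × 0.0052 = $1,978.93124
City of Sagehill: $380,563.7 × 0.01028 = $3,912.194836
Port Authority: $380,563.7 × 0.00409 = $1,556.505533
Total = $14,902.874492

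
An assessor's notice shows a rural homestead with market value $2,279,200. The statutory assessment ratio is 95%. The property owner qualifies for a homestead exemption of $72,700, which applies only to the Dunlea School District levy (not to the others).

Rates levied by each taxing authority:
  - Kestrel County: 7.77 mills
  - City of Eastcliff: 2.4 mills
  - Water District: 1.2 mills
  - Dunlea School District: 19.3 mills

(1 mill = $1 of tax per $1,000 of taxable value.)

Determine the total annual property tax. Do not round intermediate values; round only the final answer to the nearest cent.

Assessed value = $2,279,200 × 0.95 = $2,165,240
Kestrel County: $2,165,240 × 0.00777 = $16,823.9148
City of Eastcliff: $2,165,240 × 0.0024 = $5,196.576
Water District: $2,165,240 × 0.0012 = $2,598.288
Dunlea School District: ($2,165,240 − $72,700) × 0.0193 = $2,092,540 × 0.0193 = $40,386.022
Total = $65,004.8008

$65,004.80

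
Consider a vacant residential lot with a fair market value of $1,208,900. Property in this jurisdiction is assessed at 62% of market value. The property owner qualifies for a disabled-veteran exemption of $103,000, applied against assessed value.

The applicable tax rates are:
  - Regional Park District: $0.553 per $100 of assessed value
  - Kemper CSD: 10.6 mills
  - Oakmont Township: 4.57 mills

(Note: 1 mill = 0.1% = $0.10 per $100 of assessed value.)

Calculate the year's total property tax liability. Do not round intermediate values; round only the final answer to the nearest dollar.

$13,383

Assessed value = $1,208,900 × 0.62 = $749,518
Taxable value = $749,518 − $103,000 = $646,518
Regional Park District: $646,518 × 0.00553 = $3,575.24454
Kemper CSD: $646,518 × 0.0106 = $6,853.0908
Oakmont Township: $646,518 × 0.00457 = $2,954.58726
Total = $13,382.9226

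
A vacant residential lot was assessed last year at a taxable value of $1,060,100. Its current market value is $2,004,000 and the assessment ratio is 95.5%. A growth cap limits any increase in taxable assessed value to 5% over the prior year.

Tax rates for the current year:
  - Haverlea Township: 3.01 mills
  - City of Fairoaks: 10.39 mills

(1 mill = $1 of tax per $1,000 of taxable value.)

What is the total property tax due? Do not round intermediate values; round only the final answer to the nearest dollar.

$14,916

Uncapped assessed value = $2,004,000 × 0.955 = $1,913,820
Cap limit = $1,060,100 × 1.05 = $1,113,105
Taxable assessed value = min($1,913,820, $1,113,105) = $1,113,105 (cap binds)
Haverlea Township: $1,113,105 × 0.00301 = $3,350.44605
City of Fairoaks: $1,113,105 × 0.01039 = $11,565.16095
Total = $14,915.607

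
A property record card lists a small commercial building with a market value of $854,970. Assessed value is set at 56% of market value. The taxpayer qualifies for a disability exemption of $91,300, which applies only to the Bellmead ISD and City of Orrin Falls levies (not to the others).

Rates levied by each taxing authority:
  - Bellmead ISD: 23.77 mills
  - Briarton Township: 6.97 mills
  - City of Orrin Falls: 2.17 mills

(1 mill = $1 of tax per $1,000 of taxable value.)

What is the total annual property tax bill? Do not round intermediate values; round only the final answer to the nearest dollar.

$13,388

Assessed value = $854,970 × 0.56 = $478,783.2
Bellmead ISD: ($478,783.2 − $91,300) × 0.02377 = $387,483.2 × 0.02377 = $9,210.475664
Briarton Township: $478,783.2 × 0.00697 = $3,337.118904
City of Orrin Falls: ($478,783.2 − $91,300) × 0.00217 = $387,483.2 × 0.00217 = $840.838544
Total = $13,388.433112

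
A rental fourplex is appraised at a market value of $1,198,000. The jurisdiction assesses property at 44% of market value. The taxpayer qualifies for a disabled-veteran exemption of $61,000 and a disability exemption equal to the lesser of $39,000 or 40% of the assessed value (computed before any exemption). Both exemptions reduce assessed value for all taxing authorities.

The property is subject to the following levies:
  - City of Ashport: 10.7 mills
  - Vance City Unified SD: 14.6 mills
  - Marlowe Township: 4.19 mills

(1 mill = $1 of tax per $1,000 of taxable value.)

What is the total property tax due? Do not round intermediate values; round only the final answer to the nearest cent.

Assessed value = $1,198,000 × 0.44 = $527,120
Disability exemption = min($39,000, 40% × $527,120) = min($39,000, $210,848) = $39,000 (dollar cap binds)
Taxable value = $527,120 − $61,000 − $39,000 = $427,120
City of Ashport: $427,120 × 0.0107 = $4,570.184
Vance City Unified SD: $427,120 × 0.0146 = $6,235.952
Marlowe Township: $427,120 × 0.00419 = $1,789.6328
Total = $12,595.7688

$12,595.77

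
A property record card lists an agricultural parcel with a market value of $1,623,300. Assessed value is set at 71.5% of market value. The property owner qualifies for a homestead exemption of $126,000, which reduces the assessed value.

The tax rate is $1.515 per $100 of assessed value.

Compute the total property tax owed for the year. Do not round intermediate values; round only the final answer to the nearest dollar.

Assessed value = $1,623,300 × 0.715 = $1,160,659.5
Taxable value = $1,160,659.5 − $126,000 = $1,034,659.5
Tax = $1,034,659.5 × 0.01515 = $15,675.091425

$15,675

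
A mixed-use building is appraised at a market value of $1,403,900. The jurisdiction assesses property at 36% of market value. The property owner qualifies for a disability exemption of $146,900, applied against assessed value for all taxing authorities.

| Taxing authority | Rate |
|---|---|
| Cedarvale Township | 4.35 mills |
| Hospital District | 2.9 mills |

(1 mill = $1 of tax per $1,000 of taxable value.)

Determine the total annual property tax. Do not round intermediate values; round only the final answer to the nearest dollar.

Assessed value = $1,403,900 × 0.36 = $505,404
Taxable value = $505,404 − $146,900 = $358,504
Cedarvale Township: $358,504 × 0.00435 = $1,559.4924
Hospital District: $358,504 × 0.0029 = $1,039.6616
Total = $1,559.4924 + $1,039.6616 = $2,599.154

$2,599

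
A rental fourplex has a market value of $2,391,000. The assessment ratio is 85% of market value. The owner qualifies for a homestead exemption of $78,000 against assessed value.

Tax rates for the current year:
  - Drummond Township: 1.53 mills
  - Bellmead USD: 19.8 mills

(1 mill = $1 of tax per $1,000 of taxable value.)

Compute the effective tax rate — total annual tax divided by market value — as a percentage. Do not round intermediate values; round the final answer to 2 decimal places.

1.74%

Assessed value = $2,391,000 × 0.85 = $2,032,350
Taxable value = $2,032,350 − $78,000 = $1,954,350
Drummond Township: $1,954,350 × 0.00153 = $2,990.1555
Bellmead USD: $1,954,350 × 0.0198 = $38,696.13
Total tax = $41,686.2855
Effective rate = $41,686.2855 ÷ $2,391,000 = 1.74% of market value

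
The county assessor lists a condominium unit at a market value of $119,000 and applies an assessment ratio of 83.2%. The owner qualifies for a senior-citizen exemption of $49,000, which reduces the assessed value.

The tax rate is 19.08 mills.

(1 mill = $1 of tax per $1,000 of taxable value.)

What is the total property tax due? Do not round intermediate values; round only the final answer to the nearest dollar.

Assessed value = $119,000 × 0.832 = $99,008
Taxable value = $99,008 − $49,000 = $50,008
Tax = $50,008 × 0.01908 = $954.15264

$954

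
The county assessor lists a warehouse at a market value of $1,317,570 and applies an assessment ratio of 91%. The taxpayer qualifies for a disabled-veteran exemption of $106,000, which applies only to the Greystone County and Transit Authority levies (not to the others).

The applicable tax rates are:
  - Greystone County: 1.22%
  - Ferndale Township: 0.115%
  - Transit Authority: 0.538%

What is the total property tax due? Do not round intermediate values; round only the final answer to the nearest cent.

$20,593.58

Assessed value = $1,317,570 × 0.91 = $1,198,988.7
Greystone County: ($1,198,988.7 − $106,000) × 0.0122 = $1,092,988.7 × 0.0122 = $13,334.46214
Ferndale Township: $1,198,988.7 × 0.00115 = $1,378.837005
Transit Authority: ($1,198,988.7 − $106,000) × 0.00538 = $1,092,988.7 × 0.00538 = $5,880.279206
Total = $20,593.578351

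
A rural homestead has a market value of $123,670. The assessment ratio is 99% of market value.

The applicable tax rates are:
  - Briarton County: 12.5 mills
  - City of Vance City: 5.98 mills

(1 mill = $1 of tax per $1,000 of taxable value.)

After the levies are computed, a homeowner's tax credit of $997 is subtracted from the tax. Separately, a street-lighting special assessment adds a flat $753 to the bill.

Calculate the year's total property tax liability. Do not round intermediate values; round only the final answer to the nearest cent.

Assessed value = $123,670 × 0.99 = $122,433.3
Briarton County: $122,433.3 × 0.0125 = $1,530.41625
City of Vance City: $122,433.3 × 0.00598 = $732.151134
Levies subtotal = $2,262.567384
After credit = $2,262.567384 − $997 = $1,265.567384
Total = $1,265.567384 + $753 = $2,018.567384

$2,018.57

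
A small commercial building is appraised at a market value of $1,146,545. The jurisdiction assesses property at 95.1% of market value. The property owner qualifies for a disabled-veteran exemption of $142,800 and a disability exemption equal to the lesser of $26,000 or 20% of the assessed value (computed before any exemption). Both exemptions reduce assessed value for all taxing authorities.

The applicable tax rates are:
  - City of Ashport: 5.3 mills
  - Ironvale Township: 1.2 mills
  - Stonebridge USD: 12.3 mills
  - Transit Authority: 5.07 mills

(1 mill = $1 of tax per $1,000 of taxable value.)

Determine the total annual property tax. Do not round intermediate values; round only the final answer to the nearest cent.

Assessed value = $1,146,545 × 0.951 = $1,090,364.295
Disability exemption = min($26,000, 20% × $1,090,364.295) = min($26,000, $218,072.859) = $26,000 (dollar cap binds)
Taxable value = $1,090,364.295 − $142,800 − $26,000 = $921,564.295
City of Ashport: $921,564.295 × 0.0053 = $4,884.2907635
Ironvale Township: $921,564.295 × 0.0012 = $1,105.877154
Stonebridge USD: $921,564.295 × 0.0123 = $11,335.2408285
Transit Authority: $921,564.295 × 0.00507 = $4,672.33097565
Total = $21,997.73972165

$21,997.74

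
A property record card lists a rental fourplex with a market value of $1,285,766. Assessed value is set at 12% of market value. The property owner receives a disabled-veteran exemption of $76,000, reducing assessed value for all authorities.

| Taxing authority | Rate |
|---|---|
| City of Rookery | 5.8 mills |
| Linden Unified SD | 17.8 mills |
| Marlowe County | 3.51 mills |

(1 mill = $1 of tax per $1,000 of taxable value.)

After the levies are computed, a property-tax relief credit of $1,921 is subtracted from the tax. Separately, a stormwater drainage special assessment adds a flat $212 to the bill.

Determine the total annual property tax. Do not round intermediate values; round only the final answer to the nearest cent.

Assessed value = $1,285,766 × 0.12 = $154,291.92
Taxable value = $154,291.92 − $76,000 = $78,291.92
City of Rookery: $78,291.92 × 0.0058 = $454.093136
Linden Unified SD: $78,291.92 × 0.0178 = $1,393.596176
Marlowe County: $78,291.92 × 0.00351 = $274.8046392
Levies subtotal = $2,122.4939512
After credit = $2,122.4939512 − $1,921 = $201.4939512
Total = $201.4939512 + $212 = $413.4939512

$413.49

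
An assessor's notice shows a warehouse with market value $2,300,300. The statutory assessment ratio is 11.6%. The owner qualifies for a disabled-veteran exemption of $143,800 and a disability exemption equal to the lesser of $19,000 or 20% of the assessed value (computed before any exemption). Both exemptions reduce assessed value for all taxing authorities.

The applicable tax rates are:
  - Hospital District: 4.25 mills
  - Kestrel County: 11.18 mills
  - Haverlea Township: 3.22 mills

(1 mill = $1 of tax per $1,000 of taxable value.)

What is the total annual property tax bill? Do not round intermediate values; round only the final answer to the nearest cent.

$1,940.25

Assessed value = $2,300,300 × 0.116 = $266,834.8
Disability exemption = min($19,000, 20% × $266,834.8) = min($19,000, $53,366.96) = $19,000 (dollar cap binds)
Taxable value = $266,834.8 − $143,800 − $19,000 = $104,034.8
Hospital District: $104,034.8 × 0.00425 = $442.1479
Kestrel County: $104,034.8 × 0.01118 = $1,163.109064
Haverlea Township: $104,034.8 × 0.00322 = $334.992056
Total = $1,940.24902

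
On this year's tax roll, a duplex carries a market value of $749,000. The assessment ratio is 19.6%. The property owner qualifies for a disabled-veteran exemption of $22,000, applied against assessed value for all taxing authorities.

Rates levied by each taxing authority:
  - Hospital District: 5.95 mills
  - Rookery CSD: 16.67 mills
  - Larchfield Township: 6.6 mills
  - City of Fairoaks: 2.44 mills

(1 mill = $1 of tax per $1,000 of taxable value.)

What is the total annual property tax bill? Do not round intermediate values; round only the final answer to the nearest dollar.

Assessed value = $749,000 × 0.196 = $146,804
Taxable value = $146,804 − $22,000 = $124,804
Hospital District: $124,804 × 0.00595 = $742.5838
Rookery CSD: $124,804 × 0.01667 = $2,080.48268
Larchfield Township: $124,804 × 0.0066 = $823.7064
City of Fairoaks: $124,804 × 0.00244 = $304.52176
Total = $742.5838 + $2,080.48268 + $823.7064 + $304.52176 = $3,951.29464

$3,951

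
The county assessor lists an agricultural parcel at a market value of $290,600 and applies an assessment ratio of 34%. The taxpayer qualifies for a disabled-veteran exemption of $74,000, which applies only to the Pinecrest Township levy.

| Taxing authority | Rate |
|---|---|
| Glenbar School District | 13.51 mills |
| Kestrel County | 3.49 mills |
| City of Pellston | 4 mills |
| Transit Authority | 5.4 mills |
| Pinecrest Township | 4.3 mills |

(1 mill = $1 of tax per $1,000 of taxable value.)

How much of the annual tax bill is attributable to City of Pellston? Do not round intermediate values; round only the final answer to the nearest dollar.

$395

Assessed value = $290,600 × 0.34 = $98,804
City of Pellston taxable value = $98,804 (exemption does not apply)
City of Pellston levy = $98,804 × 0.004 = $395.216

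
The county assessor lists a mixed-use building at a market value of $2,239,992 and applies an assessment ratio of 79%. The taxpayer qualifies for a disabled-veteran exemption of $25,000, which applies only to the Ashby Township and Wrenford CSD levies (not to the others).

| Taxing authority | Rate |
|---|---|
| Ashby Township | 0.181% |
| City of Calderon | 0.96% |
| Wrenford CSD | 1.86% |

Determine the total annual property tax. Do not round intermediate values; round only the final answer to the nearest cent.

Assessed value = $2,239,992 × 0.79 = $1,769,593.68
Ashby Township: ($1,769,593.68 − $25,000) × 0.00181 = $1,744,593.68 × 0.00181 = $3,157.7145608
City of Calderon: $1,769,593.68 × 0.0096 = $16,988.099328
Wrenford CSD: ($1,769,593.68 − $25,000) × 0.0186 = $1,744,593.68 × 0.0186 = $32,449.442448
Total = $52,595.2563368

$52,595.26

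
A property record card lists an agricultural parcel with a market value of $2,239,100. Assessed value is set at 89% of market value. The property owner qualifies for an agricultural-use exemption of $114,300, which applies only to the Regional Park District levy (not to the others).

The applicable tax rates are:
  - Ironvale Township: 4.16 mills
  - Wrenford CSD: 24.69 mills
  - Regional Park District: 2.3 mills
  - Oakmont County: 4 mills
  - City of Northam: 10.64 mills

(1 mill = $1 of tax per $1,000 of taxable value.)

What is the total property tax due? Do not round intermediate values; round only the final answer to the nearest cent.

$90,987.38

Assessed value = $2,239,100 × 0.89 = $1,992,799
Ironvale Township: $1,992,799 × 0.00416 = $8,290.04384
Wrenford CSD: $1,992,799 × 0.02469 = $49,202.20731
Regional Park District: ($1,992,799 − $114,300) × 0.0023 = $1,878,499 × 0.0023 = $4,320.5477
Oakmont County: $1,992,799 × 0.004 = $7,971.196
City of Northam: $1,992,799 × 0.01064 = $21,203.38136
Total = $90,987.37621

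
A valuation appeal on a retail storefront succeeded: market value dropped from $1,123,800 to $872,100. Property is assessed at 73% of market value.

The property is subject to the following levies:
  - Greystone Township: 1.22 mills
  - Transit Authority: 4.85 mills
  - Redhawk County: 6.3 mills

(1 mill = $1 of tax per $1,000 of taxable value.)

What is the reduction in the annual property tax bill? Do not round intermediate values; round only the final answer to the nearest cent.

$2,272.88

Old assessed value = $1,123,800 × 0.73 = $820,374
New assessed value = $872,100 × 0.73 = $636,633
Combined rate = 0.00122 + 0.00485 + 0.0063 = 0.01237
Old tax = $820,374 × 0.01237 = $10,148.02638
New tax = $636,633 × 0.01237 = $7,875.15021
Reduction = $10,148.02638 − $7,875.15021 = $2,272.87617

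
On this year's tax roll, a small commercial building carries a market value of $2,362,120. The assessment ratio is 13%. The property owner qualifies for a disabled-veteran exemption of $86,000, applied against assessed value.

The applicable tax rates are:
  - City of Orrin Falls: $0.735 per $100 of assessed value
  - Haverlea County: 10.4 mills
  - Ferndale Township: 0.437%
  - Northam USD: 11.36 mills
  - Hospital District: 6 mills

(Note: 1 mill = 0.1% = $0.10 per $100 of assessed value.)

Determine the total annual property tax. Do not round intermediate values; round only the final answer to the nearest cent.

$8,728.06

Assessed value = $2,362,120 × 0.13 = $307,075.6
Taxable value = $307,075.6 − $86,000 = $221,075.6
City of Orrin Falls: $221,075.6 × 0.00735 = $1,624.90566
Haverlea County: $221,075.6 × 0.0104 = $2,299.18624
Ferndale Township: $221,075.6 × 0.00437 = $966.100372
Northam USD: $221,075.6 × 0.01136 = $2,511.418816
Hospital District: $221,075.6 × 0.006 = $1,326.4536
Total = $8,728.064688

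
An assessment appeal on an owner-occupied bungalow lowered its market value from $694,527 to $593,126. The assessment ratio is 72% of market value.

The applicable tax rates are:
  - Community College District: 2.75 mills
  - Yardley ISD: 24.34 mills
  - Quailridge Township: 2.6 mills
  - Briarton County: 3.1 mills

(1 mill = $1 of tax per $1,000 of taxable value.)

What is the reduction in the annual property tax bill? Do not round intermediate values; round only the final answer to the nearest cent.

$2,393.96

Old assessed value = $694,527 × 0.72 = $500,059.44
New assessed value = $593,126 × 0.72 = $427,050.72
Combined rate = 0.00275 + 0.02434 + 0.0026 + 0.0031 = 0.03279
Old tax = $500,059.44 × 0.03279 = $16,396.9490376
New tax = $427,050.72 × 0.03279 = $14,002.9931088
Reduction = $16,396.9490376 − $14,002.9931088 = $2,393.9559288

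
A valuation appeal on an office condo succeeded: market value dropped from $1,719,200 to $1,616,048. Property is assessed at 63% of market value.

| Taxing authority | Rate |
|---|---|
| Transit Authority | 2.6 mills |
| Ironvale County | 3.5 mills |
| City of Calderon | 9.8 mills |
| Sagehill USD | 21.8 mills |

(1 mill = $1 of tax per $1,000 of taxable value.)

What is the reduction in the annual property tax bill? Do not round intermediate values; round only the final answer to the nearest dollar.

$2,450

Old assessed value = $1,719,200 × 0.63 = $1,083,096
New assessed value = $1,616,048 × 0.63 = $1,018,110.24
Combined rate = 0.0026 + 0.0035 + 0.0098 + 0.0218 = 0.0377
Old tax = $1,083,096 × 0.0377 = $40,832.7192
New tax = $1,018,110.24 × 0.0377 = $38,382.756048
Reduction = $40,832.7192 − $38,382.756048 = $2,449.963152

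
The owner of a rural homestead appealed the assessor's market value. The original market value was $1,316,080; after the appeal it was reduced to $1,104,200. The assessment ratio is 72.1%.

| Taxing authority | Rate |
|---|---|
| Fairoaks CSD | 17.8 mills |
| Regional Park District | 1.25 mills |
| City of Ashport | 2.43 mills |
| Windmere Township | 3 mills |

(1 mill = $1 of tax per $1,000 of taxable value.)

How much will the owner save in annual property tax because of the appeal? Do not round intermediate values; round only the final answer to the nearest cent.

Old assessed value = $1,316,080 × 0.721 = $948,893.68
New assessed value = $1,104,200 × 0.721 = $796,128.2
Combined rate = 0.0178 + 0.00125 + 0.00243 + 0.003 = 0.02448
Old tax = $948,893.68 × 0.02448 = $23,228.9172864
New tax = $796,128.2 × 0.02448 = $19,489.218336
Reduction = $23,228.9172864 − $19,489.218336 = $3,739.6989504

$3,739.70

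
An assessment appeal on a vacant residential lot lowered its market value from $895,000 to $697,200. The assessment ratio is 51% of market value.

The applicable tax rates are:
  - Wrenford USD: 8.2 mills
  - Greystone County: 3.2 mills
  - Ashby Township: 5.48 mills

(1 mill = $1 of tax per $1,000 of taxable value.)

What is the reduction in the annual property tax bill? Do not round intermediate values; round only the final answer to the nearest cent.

$1,702.82

Old assessed value = $895,000 × 0.51 = $456,450
New assessed value = $697,200 × 0.51 = $355,572
Combined rate = 0.0082 + 0.0032 + 0.00548 = 0.01688
Old tax = $456,450 × 0.01688 = $7,704.876
New tax = $355,572 × 0.01688 = $6,002.05536
Reduction = $7,704.876 − $6,002.05536 = $1,702.82064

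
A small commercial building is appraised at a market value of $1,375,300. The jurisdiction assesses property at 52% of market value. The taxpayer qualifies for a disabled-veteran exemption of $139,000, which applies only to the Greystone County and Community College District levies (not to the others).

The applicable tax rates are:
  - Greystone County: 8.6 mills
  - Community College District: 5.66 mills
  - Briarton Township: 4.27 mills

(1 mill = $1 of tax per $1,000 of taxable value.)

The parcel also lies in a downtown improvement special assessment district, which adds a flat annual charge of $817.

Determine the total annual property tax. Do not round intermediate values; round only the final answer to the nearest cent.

Assessed value = $1,375,300 × 0.52 = $715,156
Greystone County: ($715,156 − $139,000) × 0.0086 = $576,156 × 0.0086 = $4,954.9416
Community College District: ($715,156 − $139,000) × 0.00566 = $576,156 × 0.00566 = $3,261.04296
Briarton Township: $715,156 × 0.00427 = $3,053.71612
Levies subtotal = $11,269.70068
Total = $11,269.70068 + $817 = $12,086.70068

$12,086.70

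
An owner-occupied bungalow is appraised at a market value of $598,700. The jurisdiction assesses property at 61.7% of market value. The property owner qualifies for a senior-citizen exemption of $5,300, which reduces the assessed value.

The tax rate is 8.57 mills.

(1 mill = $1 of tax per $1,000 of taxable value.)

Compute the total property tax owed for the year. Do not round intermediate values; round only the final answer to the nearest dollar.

$3,120

Assessed value = $598,700 × 0.617 = $369,397.9
Taxable value = $369,397.9 − $5,300 = $364,097.9
Tax = $364,097.9 × 0.00857 = $3,120.319003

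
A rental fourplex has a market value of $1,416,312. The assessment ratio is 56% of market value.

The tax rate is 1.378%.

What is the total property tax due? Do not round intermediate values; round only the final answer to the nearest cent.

Assessed value = $1,416,312 × 0.56 = $793,134.72
Tax = $793,134.72 × 0.01378 = $10,929.3964416

$10,929.40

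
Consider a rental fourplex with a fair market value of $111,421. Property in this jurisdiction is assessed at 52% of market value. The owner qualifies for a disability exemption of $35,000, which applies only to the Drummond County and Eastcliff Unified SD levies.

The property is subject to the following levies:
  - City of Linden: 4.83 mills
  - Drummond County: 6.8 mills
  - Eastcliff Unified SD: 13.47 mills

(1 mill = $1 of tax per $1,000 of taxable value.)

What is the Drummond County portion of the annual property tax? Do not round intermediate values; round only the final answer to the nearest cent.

$155.98

Assessed value = $111,421 × 0.52 = $57,938.92
Drummond County taxable value = $57,938.92 − $35,000 = $22,938.92
Drummond County levy = $22,938.92 × 0.0068 = $155.984656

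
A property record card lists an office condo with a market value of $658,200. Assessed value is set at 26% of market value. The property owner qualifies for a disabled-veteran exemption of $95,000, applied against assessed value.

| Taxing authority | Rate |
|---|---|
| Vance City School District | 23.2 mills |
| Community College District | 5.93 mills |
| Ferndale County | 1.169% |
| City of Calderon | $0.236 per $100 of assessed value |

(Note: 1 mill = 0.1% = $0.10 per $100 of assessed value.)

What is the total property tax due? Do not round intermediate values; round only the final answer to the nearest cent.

$3,287.38

Assessed value = $658,200 × 0.26 = $171,132
Taxable value = $171,132 − $95,000 = $76,132
Vance City School District: $76,132 × 0.0232 = $1,766.2624
Community College District: $76,132 × 0.00593 = $451.46276
Ferndale County: $76,132 × 0.01169 = $889.98308
City of Calderon: $76,132 × 0.00236 = $179.67152
Total = $3,287.37976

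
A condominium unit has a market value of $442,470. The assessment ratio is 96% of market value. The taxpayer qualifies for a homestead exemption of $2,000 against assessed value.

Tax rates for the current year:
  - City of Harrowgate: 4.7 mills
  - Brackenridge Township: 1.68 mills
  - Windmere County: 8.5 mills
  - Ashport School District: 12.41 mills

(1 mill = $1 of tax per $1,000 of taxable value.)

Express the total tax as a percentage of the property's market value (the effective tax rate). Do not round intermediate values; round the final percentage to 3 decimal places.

Assessed value = $442,470 × 0.96 = $424,771.2
Taxable value = $424,771.2 − $2,000 = $422,771.2
City of Harrowgate: $422,771.2 × 0.0047 = $1,987.02464
Brackenridge Township: $422,771.2 × 0.00168 = $710.255616
Windmere County: $422,771.2 × 0.0085 = $3,593.5552
Ashport School District: $422,771.2 × 0.01241 = $5,246.590592
Total tax = $11,537.426048
Effective rate = $11,537.426048 ÷ $442,470 = 2.608% of market value

2.608%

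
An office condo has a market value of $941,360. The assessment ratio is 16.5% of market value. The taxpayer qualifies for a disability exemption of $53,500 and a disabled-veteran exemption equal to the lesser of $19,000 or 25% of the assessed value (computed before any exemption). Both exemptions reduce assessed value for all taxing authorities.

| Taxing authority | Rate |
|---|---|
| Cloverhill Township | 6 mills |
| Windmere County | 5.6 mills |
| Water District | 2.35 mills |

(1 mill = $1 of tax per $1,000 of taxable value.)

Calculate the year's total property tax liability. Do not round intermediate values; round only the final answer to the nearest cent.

Assessed value = $941,360 × 0.165 = $155,324.4
Disabled-veteran exemption = min($19,000, 25% × $155,324.4) = min($19,000, $38,831.1) = $19,000 (dollar cap binds)
Taxable value = $155,324.4 − $53,500 − $19,000 = $82,824.4
Cloverhill Township: $82,824.4 × 0.006 = $496.9464
Windmere County: $82,824.4 × 0.0056 = $463.81664
Water District: $82,824.4 × 0.00235 = $194.63734
Total = $1,155.40038

$1,155.40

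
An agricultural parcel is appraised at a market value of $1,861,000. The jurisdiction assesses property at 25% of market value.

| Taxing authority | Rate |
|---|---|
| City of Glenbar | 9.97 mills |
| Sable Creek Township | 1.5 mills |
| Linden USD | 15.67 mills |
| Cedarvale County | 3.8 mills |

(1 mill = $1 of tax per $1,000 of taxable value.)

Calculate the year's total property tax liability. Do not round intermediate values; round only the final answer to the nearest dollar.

$14,395

Assessed value = $1,861,000 × 0.25 = $465,250
City of Glenbar: $465,250 × 0.00997 = $4,638.5425
Sable Creek Township: $465,250 × 0.0015 = $697.875
Linden USD: $465,250 × 0.01567 = $7,290.4675
Cedarvale County: $465,250 × 0.0038 = $1,767.95
Total = $4,638.5425 + $697.875 + $7,290.4675 + $1,767.95 = $14,394.835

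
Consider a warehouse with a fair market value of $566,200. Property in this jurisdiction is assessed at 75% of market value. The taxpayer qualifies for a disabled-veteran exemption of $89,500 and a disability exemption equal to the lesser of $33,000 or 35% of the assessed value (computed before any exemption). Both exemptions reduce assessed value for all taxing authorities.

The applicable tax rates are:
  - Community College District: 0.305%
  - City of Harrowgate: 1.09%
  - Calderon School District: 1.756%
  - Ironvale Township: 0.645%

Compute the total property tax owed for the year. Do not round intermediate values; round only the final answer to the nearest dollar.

Assessed value = $566,200 × 0.75 = $424,650
Disability exemption = min($33,000, 35% × $424,650) = min($33,000, $148,627.5) = $33,000 (dollar cap binds)
Taxable value = $424,650 − $89,500 − $33,000 = $302,150
Community College District: $302,150 × 0.00305 = $921.5575
City of Harrowgate: $302,150 × 0.0109 = $3,293.435
Calderon School District: $302,150 × 0.01756 = $5,305.754
Ironvale Township: $302,150 × 0.00645 = $1,948.8675
Total = $11,469.614

$11,470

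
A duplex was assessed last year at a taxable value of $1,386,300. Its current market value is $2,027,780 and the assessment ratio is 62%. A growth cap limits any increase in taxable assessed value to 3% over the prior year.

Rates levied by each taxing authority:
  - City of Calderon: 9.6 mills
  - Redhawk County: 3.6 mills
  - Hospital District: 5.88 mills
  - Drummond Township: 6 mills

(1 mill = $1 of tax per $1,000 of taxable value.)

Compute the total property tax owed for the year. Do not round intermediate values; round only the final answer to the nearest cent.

$31,531.17

Uncapped assessed value = $2,027,780 × 0.62 = $1,257,223.6
Cap limit = $1,386,300 × 1.03 = $1,427,889
Taxable assessed value = min($1,257,223.6, $1,427,889) = $1,257,223.6 (cap does not bind)
City of Calderon: $1,257,223.6 × 0.0096 = $12,069.34656
Redhawk County: $1,257,223.6 × 0.0036 = $4,526.00496
Hospital District: $1,257,223.6 × 0.00588 = $7,392.474768
Drummond Township: $1,257,223.6 × 0.006 = $7,543.3416
Total = $31,531.167888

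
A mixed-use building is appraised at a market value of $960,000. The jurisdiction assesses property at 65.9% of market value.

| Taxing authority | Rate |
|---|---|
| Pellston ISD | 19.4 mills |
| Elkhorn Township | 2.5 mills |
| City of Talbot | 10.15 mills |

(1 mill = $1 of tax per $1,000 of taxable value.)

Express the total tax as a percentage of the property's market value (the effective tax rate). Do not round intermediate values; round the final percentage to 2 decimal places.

Assessed value = $960,000 × 0.659 = $632,640
Pellston ISD: $632,640 × 0.0194 = $12,273.216
Elkhorn Township: $632,640 × 0.0025 = $1,581.6
City of Talbot: $632,640 × 0.01015 = $6,421.296
Total tax = $20,276.112
Effective rate = $20,276.112 ÷ $960,000 = 2.11% of market value

2.11%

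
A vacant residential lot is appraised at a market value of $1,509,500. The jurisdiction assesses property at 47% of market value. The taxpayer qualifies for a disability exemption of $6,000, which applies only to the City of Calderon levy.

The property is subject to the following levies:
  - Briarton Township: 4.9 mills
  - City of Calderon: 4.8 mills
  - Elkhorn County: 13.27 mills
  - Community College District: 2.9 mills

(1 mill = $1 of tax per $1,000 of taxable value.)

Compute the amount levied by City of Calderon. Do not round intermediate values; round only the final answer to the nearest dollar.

$3,377

Assessed value = $1,509,500 × 0.47 = $709,465
City of Calderon taxable value = $709,465 − $6,000 = $703,465
City of Calderon levy = $703,465 × 0.0048 = $3,376.632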